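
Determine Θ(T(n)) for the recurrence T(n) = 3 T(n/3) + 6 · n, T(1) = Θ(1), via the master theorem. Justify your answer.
T(n) = Θ(n log n)

log_3 3 = 1, and f(n) = 6 · n = Θ(n^(log_3 3)). This is Case 2 of the master theorem: T(n) = Θ(f(n) · log n) = Θ(n log n).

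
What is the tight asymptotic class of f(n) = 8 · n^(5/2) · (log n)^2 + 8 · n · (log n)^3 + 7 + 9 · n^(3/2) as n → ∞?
f(n) ∈ Θ(n^(5/2) · (log n)^2)

Compare the terms by growth order. For large n, n^a · (log n)^b dominates n^a' · (log n)^b' iff a > a', or (a = a' and b > b'). Ranking the 4 terms shows the dominant one is 8 · n^(5/2) · (log n)^2. Hence f(n) ∈ Θ(n^(5/2) · (log n)^2).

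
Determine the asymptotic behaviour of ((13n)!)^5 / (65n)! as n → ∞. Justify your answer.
((13n)!)^5/(65n)! ~ ((2π·13n)^(4/2) / sqrt(5)) · 5^(−5·13n)  →  0

Write N = 13n. Stirling: N! ~ sqrt(2π N)(N/e)^N and (5N)! ~ sqrt(2π·5N)·(5N/e)^(5N).
  (N!)^5/(5N)! ~ (2π N)^(5/2) (N/e)^(5N) / [sqrt(2π·5N) (5N/e)^(5N)]
     = (2π N)^(5/2) / sqrt(2π·5N) · (N/(5N))^(5N)
     = (2π N)^((5−1)/2) / sqrt(5) · 5^(−5N).
Since 5^5 > 1, the factor 5^(−5N) decays exponentially, so the ratio → 0. Substituting N = 13n gives the stated form.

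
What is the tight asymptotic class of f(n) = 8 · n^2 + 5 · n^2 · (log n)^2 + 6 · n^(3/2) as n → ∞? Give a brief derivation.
f(n) ∈ Θ(n^2 · (log n)^2)

Compare the terms by growth order. For large n, n^a · (log n)^b dominates n^a' · (log n)^b' iff a > a', or (a = a' and b > b'). Ranking the 3 terms shows the dominant one is 5 · n^2 · (log n)^2. Hence f(n) ∈ Θ(n^2 · (log n)^2).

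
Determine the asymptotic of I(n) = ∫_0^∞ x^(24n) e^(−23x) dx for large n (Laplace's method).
I(n) ~ (sqrt(2π·24n) / 23) · (24n/(23e))^(24n)

Write the integrand as exp(24n ln x − 23x) and set f(x) = 24n ln x − 23x. Then f'(x) = 24n/x − 23 = 0 at x* = 24n/23, and f''(x*) = −24n/x*^2 = −23^2/(24n). Laplace's method (interior maximum) gives
  I(n) ~ e^(f(x*)) · sqrt(2π / |f''(x*)|)
        = exp(24n ln(24n/23) − 24n) · sqrt(2π · 24n / 23^2)
        = (24n/23)^(24n) e^(−24n) · sqrt(2π·24n) / 23
        = (sqrt(2π·24n) / 23) · (24n/(23e))^(24n).
This matches Γ(24n+1)/23^(24n+1) with Stirling applied to Γ.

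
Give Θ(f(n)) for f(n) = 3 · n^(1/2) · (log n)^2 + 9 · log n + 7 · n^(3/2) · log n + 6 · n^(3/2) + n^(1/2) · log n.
f(n) ∈ Θ(n^(3/2) · log n)

Compare the terms by growth order. For large n, n^a · (log n)^b dominates n^a' · (log n)^b' iff a > a', or (a = a' and b > b'). Ranking the 5 terms shows the dominant one is 7 · n^(3/2) · log n. Hence f(n) ∈ Θ(n^(3/2) · log n).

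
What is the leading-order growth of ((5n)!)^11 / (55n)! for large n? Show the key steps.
((5n)!)^11/(55n)! ~ ((2π·5n)^(10/2) / sqrt(11)) · 11^(−11·5n)  →  0

Write N = 5n. Stirling: N! ~ sqrt(2π N)(N/e)^N and (11N)! ~ sqrt(2π·11N)·(11N/e)^(11N).
  (N!)^11/(11N)! ~ (2π N)^(11/2) (N/e)^(11N) / [sqrt(2π·11N) (11N/e)^(11N)]
     = (2π N)^(11/2) / sqrt(2π·11N) · (N/(11N))^(11N)
     = (2π N)^((11−1)/2) / sqrt(11) · 11^(−11N).
Since 11^11 > 1, the factor 11^(−11N) decays exponentially, so the ratio → 0. Substituting N = 5n gives the stated form.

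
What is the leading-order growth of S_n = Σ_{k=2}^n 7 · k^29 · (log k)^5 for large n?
S_n ~ 7 · n^30 · (log n)^5 / 30

By integral comparison, S_n = ∫_1^n 7 · x^29 · (log x)^5 dx + O(n^29 · (log n)^5). For the integral, the leading term of ∫_1^n x^29 (log x)^5 dx is n^30/30 · (log n)^5 (by repeated integration by parts; each step lowers the log-exponent and produces a relatively O(1/log n) correction). Hence S_n ~ 7 · n^30 · (log n)^5 / 30.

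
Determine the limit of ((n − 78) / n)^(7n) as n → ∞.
lim = e^(−546)

Rewrite as (1 − 78/n)^(7n). By the standard limit (1 + x/n)^n → e^x, we have (1 − 78/n)^n → e^(−78), and raising to the 7th power gives e^(−546).
More precisely, ln[(1 − 78/n)^(7n)] = 7n · ln(1 − 78/n) = 7n · (-78/n + O(1/n^2)) = -546 + O(1/n) → -546.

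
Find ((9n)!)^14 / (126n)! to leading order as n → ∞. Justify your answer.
((9n)!)^14/(126n)! ~ ((2π·9n)^(13/2) / sqrt(14)) · 14^(−14·9n)  →  0

Write N = 9n. Stirling: N! ~ sqrt(2π N)(N/e)^N and (14N)! ~ sqrt(2π·14N)·(14N/e)^(14N).
  (N!)^14/(14N)! ~ (2π N)^(14/2) (N/e)^(14N) / [sqrt(2π·14N) (14N/e)^(14N)]
     = (2π N)^(14/2) / sqrt(2π·14N) · (N/(14N))^(14N)
     = (2π N)^((14−1)/2) / sqrt(14) · 14^(−14N).
Since 14^14 > 1, the factor 14^(−14N) decays exponentially, so the ratio → 0. Substituting N = 9n gives the stated form.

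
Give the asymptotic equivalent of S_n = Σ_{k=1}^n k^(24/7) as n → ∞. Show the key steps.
S_n ~ (7/31) · n^(31/7)

Integral comparison: Σ_{k=1}^n k^(24/7) = ∫_0^n x^(24/7) dx + O(n^(24/7)). The integral is n^(1 + 24/7) / (1 + 24/7) = n^((24+7)/7) / ((24+7)/7) = (7/31) · n^(31/7).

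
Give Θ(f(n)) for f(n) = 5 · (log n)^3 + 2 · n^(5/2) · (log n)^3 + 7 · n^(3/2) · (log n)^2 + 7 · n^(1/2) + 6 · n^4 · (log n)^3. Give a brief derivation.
f(n) ∈ Θ(n^4 · (log n)^3)

Compare the terms by growth order. For large n, n^a · (log n)^b dominates n^a' · (log n)^b' iff a > a', or (a = a' and b > b'). Ranking the 5 terms shows the dominant one is 6 · n^4 · (log n)^3. Hence f(n) ∈ Θ(n^4 · (log n)^3).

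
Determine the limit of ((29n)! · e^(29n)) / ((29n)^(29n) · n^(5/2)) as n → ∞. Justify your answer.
lim = 0

Stirling: (29n)! ~ sqrt(2π·29n) · (29n/e)^(29n). Hence
  (29n)! · e^(29n) / (29n)^(29n) ~ sqrt(2π·29n).
Dividing by n^(5/2): sqrt(2π·29n) / n^(5/2) = sqrt(2π·29) · n^((1−5)/2), so the expression behaves like sqrt(2π·29) · n^((1−5)/2) → 0.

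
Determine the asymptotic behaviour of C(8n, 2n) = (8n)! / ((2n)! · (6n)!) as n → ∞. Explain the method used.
C(8n, 2n) ~ (256/27)^(2n) · sqrt(2/(3π·2n))

Write N = 2n. Apply Stirling to each factorial:
  (4N)! ~ sqrt(2π·4N) · (4N/e)^(4N),
  N! ~ sqrt(2π N) · (N/e)^N,
  (3N)! ~ sqrt(2π·3N) · (3N/e)^(3N).
The exponential factors combine to (4N)^(4N) / (N^N · (3N)^(3N)) = 4^(4N)/3^(3N) = (4^4/3^3)^N = (256/27)^N.
The square-root prefactors combine to sqrt(2π·4N) / (sqrt(2π N)·sqrt(2π·3N)) = sqrt(4 / (2π·3·N)) = sqrt(2/(3π·2n)).
Substituting N = 2n: C(8n, 2n) ~ (256/27)^(2n) · sqrt(2/(3π·2n)).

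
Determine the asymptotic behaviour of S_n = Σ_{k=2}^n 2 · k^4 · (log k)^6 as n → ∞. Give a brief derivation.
S_n ~ 2 · n^5 · (log n)^6 / 5

By integral comparison, S_n = ∫_1^n 2 · x^4 · (log x)^6 dx + O(n^4 · (log n)^6). For the integral, the leading term of ∫_1^n x^4 (log x)^6 dx is n^5/5 · (log n)^6 (by repeated integration by parts; each step lowers the log-exponent and produces a relatively O(1/log n) correction). Hence S_n ~ 2 · n^5 · (log n)^6 / 5.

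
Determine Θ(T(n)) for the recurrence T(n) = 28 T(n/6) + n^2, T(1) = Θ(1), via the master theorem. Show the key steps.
T(n) = Θ(n^2)

log_6 28 ≈ 1.860. f(n) = n^2 dominates n^(log_6 28) since 2 > 1.860, and the regularity condition a·f(n/b) = 28·(n/6)^2 = (28/36)·n^2 ≤ c·f(n) holds with c = 28/36 ≈ 0.778 < 1. So this is Case 3: T(n) = Θ(f(n)) = Θ(n^2).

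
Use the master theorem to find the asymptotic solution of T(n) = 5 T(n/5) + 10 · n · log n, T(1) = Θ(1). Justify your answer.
T(n) = Θ(n · (log n)^2)

Here log_5 5 = 1 and f(n) = 10 · n · log n = Θ(n^(log_5 5) · (log n)^1). This is the extended Case 2 of the master theorem (f matches the critical exponent up to log factors), giving T(n) = Θ(n^(log_5 5) · (log n)^(1+1)) = Θ(n · (log n)^2).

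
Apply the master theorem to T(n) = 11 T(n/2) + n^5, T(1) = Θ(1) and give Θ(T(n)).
T(n) = Θ(n^5)

log_2 11 ≈ 3.459. f(n) = n^5 dominates n^(log_2 11) since 5 > 3.459, and the regularity condition a·f(n/b) = 11·(n/2)^5 = (11/32)·n^5 ≤ c·f(n) holds with c = 11/32 ≈ 0.344 < 1. So this is Case 3: T(n) = Θ(f(n)) = Θ(n^5).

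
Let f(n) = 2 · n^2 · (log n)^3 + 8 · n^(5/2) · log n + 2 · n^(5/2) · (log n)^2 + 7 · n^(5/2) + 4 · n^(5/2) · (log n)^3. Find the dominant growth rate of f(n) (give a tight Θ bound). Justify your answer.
f(n) ∈ Θ(n^(5/2) · (log n)^3)

Compare the terms by growth order. For large n, n^a · (log n)^b dominates n^a' · (log n)^b' iff a > a', or (a = a' and b > b'). Ranking the 5 terms shows the dominant one is 4 · n^(5/2) · (log n)^3. Hence f(n) ∈ Θ(n^(5/2) · (log n)^3).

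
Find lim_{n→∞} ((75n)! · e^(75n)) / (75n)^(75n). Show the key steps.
lim = ∞

Stirling: (75n)! ~ sqrt(2π·75n) · (75n/e)^(75n). Hence
  (75n)! · e^(75n) / (75n)^(75n) ~ sqrt(2π·75n) = sqrt(2π·75) · sqrt(n) → ∞.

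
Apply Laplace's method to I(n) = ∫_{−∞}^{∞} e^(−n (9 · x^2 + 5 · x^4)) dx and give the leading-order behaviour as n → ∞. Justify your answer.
I(n) ~ sqrt(π/(9n))

φ(x) = 9 · x^2 + 5 · x^4 has its unique global minimum at x* = 0 (since φ'(x) = 18x + 20x^3 = 0 only at x = 0 for real x with both coefficients positive, and φ → ∞ as |x| → ∞). At x* = 0, φ(0) = 0 and φ''(0) = 18. Laplace's method then gives
  I(n) ~ sqrt(2π / (n · φ''(0))) · e^(−n φ(0)) = sqrt(2π / (18n)) = sqrt(π/(9n)).
The 5 · x^4 term contributes only at subleading order (an O(1/n) relative correction).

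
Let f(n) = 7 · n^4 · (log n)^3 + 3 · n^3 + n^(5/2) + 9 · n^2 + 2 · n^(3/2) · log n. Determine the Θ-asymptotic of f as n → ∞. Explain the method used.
f(n) ∈ Θ(n^4 · (log n)^3)

Compare the terms by growth order. For large n, n^a · (log n)^b dominates n^a' · (log n)^b' iff a > a', or (a = a' and b > b'). Ranking the 5 terms shows the dominant one is 7 · n^4 · (log n)^3. Hence f(n) ∈ Θ(n^4 · (log n)^3).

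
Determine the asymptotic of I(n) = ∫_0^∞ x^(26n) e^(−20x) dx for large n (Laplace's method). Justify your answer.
I(n) ~ (sqrt(2π·26n) / 20) · (26n/(20e))^(26n)

Write the integrand as exp(26n ln x − 20x) and set f(x) = 26n ln x − 20x. Then f'(x) = 26n/x − 20 = 0 at x* = 26n/20, and f''(x*) = −26n/x*^2 = −20^2/(26n). Laplace's method (interior maximum) gives
  I(n) ~ e^(f(x*)) · sqrt(2π / |f''(x*)|)
        = exp(26n ln(26n/20) − 26n) · sqrt(2π · 26n / 20^2)
        = (26n/20)^(26n) e^(−26n) · sqrt(2π·26n) / 20
        = (sqrt(2π·26n) / 20) · (26n/(20e))^(26n).
This matches Γ(26n+1)/20^(26n+1) with Stirling applied to Γ.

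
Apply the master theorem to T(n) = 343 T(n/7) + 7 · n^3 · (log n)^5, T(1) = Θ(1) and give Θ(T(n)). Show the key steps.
T(n) = Θ(n^3 · (log n)^6)

Here log_7 343 = 3 and f(n) = 7 · n^3 · (log n)^5 = Θ(n^(log_7 343) · (log n)^5). This is the extended Case 2 of the master theorem (f matches the critical exponent up to log factors), giving T(n) = Θ(n^(log_7 343) · (log n)^(5+1)) = Θ(n^3 · (log n)^6).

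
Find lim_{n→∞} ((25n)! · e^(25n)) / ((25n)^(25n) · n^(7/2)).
lim = 0

Stirling: (25n)! ~ sqrt(2π·25n) · (25n/e)^(25n). Hence
  (25n)! · e^(25n) / (25n)^(25n) ~ sqrt(2π·25n).
Dividing by n^(7/2): sqrt(2π·25n) / n^(7/2) = sqrt(2π·25) · n^((1−7)/2), so the expression behaves like sqrt(2π·25) · n^((1−7)/2) → 0.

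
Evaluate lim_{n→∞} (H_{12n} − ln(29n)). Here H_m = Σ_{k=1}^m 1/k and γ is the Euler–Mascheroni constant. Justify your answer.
lim = ln(12/29) + γ

By Euler-Maclaurin, H_m = ln m + γ + O(1/m). So
  H_{12n} − ln(29n) = ln(12n) + γ − ln(29n) + O(1/n)
                       = ln(12/29) + γ + O(1/n).
Hence the limit is ln(12/29) + γ.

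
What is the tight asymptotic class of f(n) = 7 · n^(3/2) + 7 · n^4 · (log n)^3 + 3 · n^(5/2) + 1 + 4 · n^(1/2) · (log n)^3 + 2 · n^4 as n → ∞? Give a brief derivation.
f(n) ∈ Θ(n^4 · (log n)^3)

Compare the terms by growth order. For large n, n^a · (log n)^b dominates n^a' · (log n)^b' iff a > a', or (a = a' and b > b'). Ranking the 6 terms shows the dominant one is 7 · n^4 · (log n)^3. Hence f(n) ∈ Θ(n^4 · (log n)^3).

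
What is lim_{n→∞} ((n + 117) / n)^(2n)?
lim = e^234

Rewrite as (1 + 117/n)^(2n). By the standard limit (1 + x/n)^n → e^x, we have (1 + 117/n)^n → e^117, and raising to the 2nd power gives e^234.
More precisely, ln[(1 + 117/n)^(2n)] = 2n · ln(1 + 117/n) = 2n · (117/n + O(1/n^2)) = 234 + O(1/n) → 234.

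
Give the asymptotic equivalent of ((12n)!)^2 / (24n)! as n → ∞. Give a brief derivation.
((12n)!)^2/(24n)! ~ ((2π·12n)^(1/2) / sqrt(2)) · 2^(−2·12n)  →  0

Write N = 12n. Stirling: N! ~ sqrt(2π N)(N/e)^N and (2N)! ~ sqrt(2π·2N)·(2N/e)^(2N).
  (N!)^2/(2N)! ~ (2π N)^(2/2) (N/e)^(2N) / [sqrt(2π·2N) (2N/e)^(2N)]
     = (2π N)^(2/2) / sqrt(2π·2N) · (N/(2N))^(2N)
     = (2π N)^((2−1)/2) / sqrt(2) · 2^(−2N).
Since 2^2 > 1, the factor 2^(−2N) decays exponentially, so the ratio → 0. Substituting N = 12n gives the stated form.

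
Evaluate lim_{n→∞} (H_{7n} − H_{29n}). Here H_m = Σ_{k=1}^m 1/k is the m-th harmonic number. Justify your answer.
lim = ln(7/29)

Euler-Maclaurin gives H_m = ln m + γ + 1/(2m) + O(1/m^2). The γ and O(1/m) terms cancel in the difference:
  H_{7n} − H_{29n} = ln(7n) − ln(29n) + O(1/n) = ln(7/29) + O(1/n).
Hence the limit is ln(7/29).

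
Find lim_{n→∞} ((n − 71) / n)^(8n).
lim = e^(−568)

Rewrite as (1 − 71/n)^(8n). By the standard limit (1 + x/n)^n → e^x, we have (1 − 71/n)^n → e^(−71), and raising to the 8th power gives e^(−568).
More precisely, ln[(1 − 71/n)^(8n)] = 8n · ln(1 − 71/n) = 8n · (-71/n + O(1/n^2)) = -568 + O(1/n) → -568.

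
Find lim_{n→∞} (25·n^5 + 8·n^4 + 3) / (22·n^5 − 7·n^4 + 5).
lim = 25/22

For large n the leading n^5 terms dominate both numerator and denominator. Dividing top and bottom by n^5, every other term tends to 0, leaving 25/22.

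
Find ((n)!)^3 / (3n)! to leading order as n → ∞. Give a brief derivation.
((n)!)^3/(3n)! ~ ((2π·n)^(2/2) / sqrt(3)) · 3^(−3·n)  →  0

Write N = n. Stirling: N! ~ sqrt(2π N)(N/e)^N and (3N)! ~ sqrt(2π·3N)·(3N/e)^(3N).
  (N!)^3/(3N)! ~ (2π N)^(3/2) (N/e)^(3N) / [sqrt(2π·3N) (3N/e)^(3N)]
     = (2π N)^(3/2) / sqrt(2π·3N) · (N/(3N))^(3N)
     = (2π N)^((3−1)/2) / sqrt(3) · 3^(−3N).
Since 3^3 > 1, the factor 3^(−3N) decays exponentially, so the ratio → 0. Substituting N = n gives the stated form.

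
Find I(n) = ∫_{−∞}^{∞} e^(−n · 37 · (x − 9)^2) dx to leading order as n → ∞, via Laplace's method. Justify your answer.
I(n) = sqrt(π/(37n))

Here φ(x) = 37 · (x − 9)^2 has its unique minimum at x* = 9 with φ(x*) = 0 and φ''(x*) = 74. Laplace's method gives
  I(n) ~ e^(−n φ(x*)) · sqrt(2π / (n · φ''(x*))) = sqrt(2π / (74n)) = sqrt(π/(37n)).
This is exact: substituting u = (x − 9)·sqrt(37n) gives I(n) = (1/sqrt(37n)) ∫_{−∞}^{∞} e^(−u^2) du = sqrt(π/(37n)).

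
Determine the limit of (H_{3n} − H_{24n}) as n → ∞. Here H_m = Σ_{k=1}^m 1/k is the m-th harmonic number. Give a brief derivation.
lim = ln(3/24) = −ln 8

Euler-Maclaurin gives H_m = ln m + γ + 1/(2m) + O(1/m^2). The γ and O(1/m) terms cancel in the difference:
  H_{3n} − H_{24n} = ln(3n) − ln(24n) + O(1/n) = ln(3/24) + O(1/n).
Hence the limit is ln(3/24) = −ln 8.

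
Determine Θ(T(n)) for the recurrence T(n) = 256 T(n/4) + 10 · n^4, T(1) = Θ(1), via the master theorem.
T(n) = Θ(n^4 log n)

log_4 256 = 4, and f(n) = 10 · n^4 = Θ(n^(log_4 256)). This is Case 2 of the master theorem: T(n) = Θ(f(n) · log n) = Θ(n^4 log n).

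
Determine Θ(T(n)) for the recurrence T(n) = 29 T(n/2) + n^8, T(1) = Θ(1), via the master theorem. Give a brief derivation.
T(n) = Θ(n^8)

log_2 29 ≈ 4.858. f(n) = n^8 dominates n^(log_2 29) since 8 > 4.858, and the regularity condition a·f(n/b) = 29·(n/2)^8 = (29/256)·n^8 ≤ c·f(n) holds with c = 29/256 ≈ 0.113 < 1. So this is Case 3: T(n) = Θ(f(n)) = Θ(n^8).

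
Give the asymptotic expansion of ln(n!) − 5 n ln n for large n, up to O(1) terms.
ln(n!) − 5 n ln n = −4 n ln n − n + (1/2) ln(2π n) + O(1/n)

Stirling: ln((n)!) = n ln(n) − n + (1/2) ln(2π·n) + O(1/n).
Here n ln(n) = n ln n.
Subtract 5n ln n: leading term is (1 − 5) n ln n = −4 n ln n. The next term is −n. Then the (1/2) ln(2π·n) correction.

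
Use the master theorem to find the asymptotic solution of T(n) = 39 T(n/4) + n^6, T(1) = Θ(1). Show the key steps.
T(n) = Θ(n^6)

log_4 39 ≈ 2.643. f(n) = n^6 dominates n^(log_4 39) since 6 > 2.643, and the regularity condition a·f(n/b) = 39·(n/4)^6 = (39/4096)·n^6 ≤ c·f(n) holds with c = 39/4096 ≈ 0.00952 < 1. So this is Case 3: T(n) = Θ(f(n)) = Θ(n^6).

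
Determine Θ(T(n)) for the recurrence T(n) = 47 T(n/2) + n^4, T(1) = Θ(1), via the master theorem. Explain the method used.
T(n) = Θ(n^(log_2 47))

Master theorem: compare f(n) = n^4 to n^(log_2 47) where log_2 47 ≈ 5.555. Since 4 < log_2 47, we have f(n) = O(n^(log_2 47 − ε)) for some ε > 0 — Case 1. Hence T(n) = Θ(n^(log_2 47)).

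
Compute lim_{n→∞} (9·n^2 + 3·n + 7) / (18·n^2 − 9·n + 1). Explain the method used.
lim = 9/18 = 1/2

For large n the leading n^2 terms dominate both numerator and denominator. Dividing top and bottom by n^2, every other term tends to 0, leaving 9/18 = 1/2.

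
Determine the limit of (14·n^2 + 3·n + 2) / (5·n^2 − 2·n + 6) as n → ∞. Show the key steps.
lim = 14/5

For large n the leading n^2 terms dominate both numerator and denominator. Dividing top and bottom by n^2, every other term tends to 0, leaving 14/5.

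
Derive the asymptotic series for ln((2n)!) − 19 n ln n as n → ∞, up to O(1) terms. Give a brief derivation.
ln((2n)!) − 19 n ln n = −17 n ln n + 2(ln 2 − 1) n + (1/2) ln(2π·2n) + O(1/n)

Stirling: ln((2n)!) = 2n ln(2n) − 2n + (1/2) ln(2π·2n) + O(1/n).
Expand 2n ln(2n) = 2n (ln n + ln 2) = 2n ln n + 2n ln 2.
Subtract 19n ln n: leading term is (2 − 19) n ln n = −17 n ln n. The next term is 2n ln 2 − 2n = 2(ln 2 − 1) n. Then the (1/2) ln(2π·2n) correction.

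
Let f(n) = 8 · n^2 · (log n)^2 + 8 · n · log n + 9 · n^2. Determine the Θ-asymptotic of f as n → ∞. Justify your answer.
f(n) ∈ Θ(n^2 · (log n)^2)

Compare the terms by growth order. For large n, n^a · (log n)^b dominates n^a' · (log n)^b' iff a > a', or (a = a' and b > b'). Ranking the 3 terms shows the dominant one is 8 · n^2 · (log n)^2. Hence f(n) ∈ Θ(n^2 · (log n)^2).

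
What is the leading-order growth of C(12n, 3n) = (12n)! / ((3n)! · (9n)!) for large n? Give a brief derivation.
C(12n, 3n) ~ (256/27)^(3n) · sqrt(2/(3π·3n))

Write N = 3n. Apply Stirling to each factorial:
  (4N)! ~ sqrt(2π·4N) · (4N/e)^(4N),
  N! ~ sqrt(2π N) · (N/e)^N,
  (3N)! ~ sqrt(2π·3N) · (3N/e)^(3N).
The exponential factors combine to (4N)^(4N) / (N^N · (3N)^(3N)) = 4^(4N)/3^(3N) = (4^4/3^3)^N = (256/27)^N.
The square-root prefactors combine to sqrt(2π·4N) / (sqrt(2π N)·sqrt(2π·3N)) = sqrt(4 / (2π·3·N)) = sqrt(2/(3π·3n)).
Substituting N = 3n: C(12n, 3n) ~ (256/27)^(3n) · sqrt(2/(3π·3n)).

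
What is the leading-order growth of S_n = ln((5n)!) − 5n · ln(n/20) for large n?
S_n ~ 5n · (ln 100 − 1) + O(ln n)

Stirling: ln((5n)!) = 5n ln(5n) − 5n + O(ln n).
  S_n = 5n ln(5n) − 5n − 5n ln(n/20) + O(ln n)
      = 5n ln(5n) − 5n ln n + 5n ln 20 − 5n + O(ln n)
      = 5n ln 5 + 5n ln 20 − 5n + O(ln n)
      = 5n (ln 100 − 1) + O(ln n).
Numerically ln(100) − 1 ≈ 3.6052.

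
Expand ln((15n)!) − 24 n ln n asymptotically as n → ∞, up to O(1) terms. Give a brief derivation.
ln((15n)!) − 24 n ln n = −9 n ln n + 15(ln 15 − 1) n + (1/2) ln(2π·15n) + O(1/n)

Stirling: ln((15n)!) = 15n ln(15n) − 15n + (1/2) ln(2π·15n) + O(1/n).
Expand 15n ln(15n) = 15n (ln n + ln 15) = 15n ln n + 15n ln 15.
Subtract 24n ln n: leading term is (15 − 24) n ln n = −9 n ln n. The next term is 15n ln 15 − 15n = 15(ln 15 − 1) n. Then the (1/2) ln(2π·15n) correction.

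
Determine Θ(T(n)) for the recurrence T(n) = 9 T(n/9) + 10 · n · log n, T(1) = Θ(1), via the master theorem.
T(n) = Θ(n · (log n)^2)

Here log_9 9 = 1 and f(n) = 10 · n · log n = Θ(n^(log_9 9) · (log n)^1). This is the extended Case 2 of the master theorem (f matches the critical exponent up to log factors), giving T(n) = Θ(n^(log_9 9) · (log n)^(1+1)) = Θ(n · (log n)^2).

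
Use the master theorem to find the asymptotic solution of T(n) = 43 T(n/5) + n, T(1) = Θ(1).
T(n) = Θ(n^(log_5 43))

Master theorem: compare f(n) = n to n^(log_5 43) where log_5 43 ≈ 2.337. Since 1 < log_5 43, we have f(n) = O(n^(log_5 43 − ε)) for some ε > 0 — Case 1. Hence T(n) = Θ(n^(log_5 43)).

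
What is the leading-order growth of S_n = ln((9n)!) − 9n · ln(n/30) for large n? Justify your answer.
S_n ~ 9n · (ln 270 − 1) + O(ln n)

Stirling: ln((9n)!) = 9n ln(9n) − 9n + O(ln n).
  S_n = 9n ln(9n) − 9n − 9n ln(n/30) + O(ln n)
      = 9n ln(9n) − 9n ln n + 9n ln 30 − 9n + O(ln n)
      = 9n ln 9 + 9n ln 30 − 9n + O(ln n)
      = 9n (ln 270 − 1) + O(ln n).
Numerically ln(270) − 1 ≈ 4.5984.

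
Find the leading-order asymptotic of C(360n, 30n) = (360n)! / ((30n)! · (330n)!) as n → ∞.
C(360n, 30n) ~ (8916100448256/285311670611)^(30n) · sqrt(6/(11π·30n))

Write N = 30n. Apply Stirling to each factorial:
  (12N)! ~ sqrt(2π·12N) · (12N/e)^(12N),
  N! ~ sqrt(2π N) · (N/e)^N,
  (11N)! ~ sqrt(2π·11N) · (11N/e)^(11N).
The exponential factors combine to (12N)^(12N) / (N^N · (11N)^(11N)) = 12^(12N)/11^(11N) = (12^12/11^11)^N = (8916100448256/285311670611)^N.
The square-root prefactors combine to sqrt(2π·12N) / (sqrt(2π N)·sqrt(2π·11N)) = sqrt(12 / (2π·11·N)) = sqrt(6/(11π·30n)).
Substituting N = 30n: C(360n, 30n) ~ (8916100448256/285311670611)^(30n) · sqrt(6/(11π·30n)).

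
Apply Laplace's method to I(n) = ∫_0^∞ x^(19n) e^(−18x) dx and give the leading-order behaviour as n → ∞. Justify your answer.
I(n) ~ (sqrt(2π·19n) / 18) · (19n/(18e))^(19n)

Write the integrand as exp(19n ln x − 18x) and set f(x) = 19n ln x − 18x. Then f'(x) = 19n/x − 18 = 0 at x* = 19n/18, and f''(x*) = −19n/x*^2 = −18^2/(19n). Laplace's method (interior maximum) gives
  I(n) ~ e^(f(x*)) · sqrt(2π / |f''(x*)|)
        = exp(19n ln(19n/18) − 19n) · sqrt(2π · 19n / 18^2)
        = (19n/18)^(19n) e^(−19n) · sqrt(2π·19n) / 18
        = (sqrt(2π·19n) / 18) · (19n/(18e))^(19n).
This matches Γ(19n+1)/18^(19n+1) with Stirling applied to Γ.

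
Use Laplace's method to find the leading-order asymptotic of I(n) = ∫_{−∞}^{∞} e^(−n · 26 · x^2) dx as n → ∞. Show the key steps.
I(n) = sqrt(π/(26n))

Here φ(x) = 26 · x^2 has its unique minimum at x* = 0 with φ(x*) = 0 and φ''(x*) = 52. Laplace's method gives
  I(n) ~ e^(−n φ(x*)) · sqrt(2π / (n · φ''(x*))) = sqrt(2π / (52n)) = sqrt(π/(26n)).
This is exact: substituting u = (x − 0)·sqrt(26n) gives I(n) = (1/sqrt(26n)) ∫_{−∞}^{∞} e^(−u^2) du = sqrt(π/(26n)).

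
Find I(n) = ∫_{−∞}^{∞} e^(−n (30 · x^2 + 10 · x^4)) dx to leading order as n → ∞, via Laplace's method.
I(n) ~ sqrt(π/(30n))

φ(x) = 30 · x^2 + 10 · x^4 has its unique global minimum at x* = 0 (since φ'(x) = 60x + 40x^3 = 0 only at x = 0 for real x with both coefficients positive, and φ → ∞ as |x| → ∞). At x* = 0, φ(0) = 0 and φ''(0) = 60. Laplace's method then gives
  I(n) ~ sqrt(2π / (n · φ''(0))) · e^(−n φ(0)) = sqrt(2π / (60n)) = sqrt(π/(30n)).
The 10 · x^4 term contributes only at subleading order (an O(1/n) relative correction).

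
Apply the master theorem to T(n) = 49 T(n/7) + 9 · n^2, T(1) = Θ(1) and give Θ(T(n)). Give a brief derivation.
T(n) = Θ(n^2 log n)

log_7 49 = 2, and f(n) = 9 · n^2 = Θ(n^(log_7 49)). This is Case 2 of the master theorem: T(n) = Θ(f(n) · log n) = Θ(n^2 log n).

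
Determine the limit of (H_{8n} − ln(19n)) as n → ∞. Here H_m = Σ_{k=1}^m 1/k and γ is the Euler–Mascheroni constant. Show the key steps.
lim = ln(8/19) + γ

By Euler-Maclaurin, H_m = ln m + γ + O(1/m). So
  H_{8n} − ln(19n) = ln(8n) + γ − ln(19n) + O(1/n)
                       = ln(8/19) + γ + O(1/n).
Hence the limit is ln(8/19) + γ.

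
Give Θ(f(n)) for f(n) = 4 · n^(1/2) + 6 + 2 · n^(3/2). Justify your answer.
f(n) ∈ Θ(n^(3/2))

Compare the terms by growth order. For large n, n^a · (log n)^b dominates n^a' · (log n)^b' iff a > a', or (a = a' and b > b'). Ranking the 3 terms shows the dominant one is 2 · n^(3/2). Hence f(n) ∈ Θ(n^(3/2)).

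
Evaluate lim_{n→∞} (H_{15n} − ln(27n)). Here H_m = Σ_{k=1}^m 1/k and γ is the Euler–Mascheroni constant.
lim = ln(5/9) + γ

By Euler-Maclaurin, H_m = ln m + γ + O(1/m). So
  H_{15n} − ln(27n) = ln(15n) + γ − ln(27n) + O(1/n)
                       = ln(15/27) + γ + O(1/n).
Hence the limit is ln(15/27) + γ (= ln(5/9)).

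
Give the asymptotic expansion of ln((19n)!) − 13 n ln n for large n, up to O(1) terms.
ln((19n)!) − 13 n ln n = 6 n ln n + 19(ln 19 − 1) n + (1/2) ln(2π·19n) + O(1/n)

Stirling: ln((19n)!) = 19n ln(19n) − 19n + (1/2) ln(2π·19n) + O(1/n).
Expand 19n ln(19n) = 19n (ln n + ln 19) = 19n ln n + 19n ln 19.
Subtract 13n ln n: leading term is (19 − 13) n ln n = 6 n ln n. The next term is 19n ln 19 − 19n = 19(ln 19 − 1) n. Then the (1/2) ln(2π·19n) correction.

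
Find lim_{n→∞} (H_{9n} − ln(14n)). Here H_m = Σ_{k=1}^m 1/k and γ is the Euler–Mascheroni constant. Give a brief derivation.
lim = ln(9/14) + γ

By Euler-Maclaurin, H_m = ln m + γ + O(1/m). So
  H_{9n} − ln(14n) = ln(9n) + γ − ln(14n) + O(1/n)
                       = ln(9/14) + γ + O(1/n).
Hence the limit is ln(9/14) + γ.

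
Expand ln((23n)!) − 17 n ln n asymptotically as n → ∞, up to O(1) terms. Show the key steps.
ln((23n)!) − 17 n ln n = 6 n ln n + 23(ln 23 − 1) n + (1/2) ln(2π·23n) + O(1/n)

Stirling: ln((23n)!) = 23n ln(23n) − 23n + (1/2) ln(2π·23n) + O(1/n).
Expand 23n ln(23n) = 23n (ln n + ln 23) = 23n ln n + 23n ln 23.
Subtract 17n ln n: leading term is (23 − 17) n ln n = 6 n ln n. The next term is 23n ln 23 − 23n = 23(ln 23 − 1) n. Then the (1/2) ln(2π·23n) correction.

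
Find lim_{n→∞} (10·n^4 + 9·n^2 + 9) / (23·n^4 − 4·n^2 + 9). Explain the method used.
lim = 10/23

For large n the leading n^4 terms dominate both numerator and denominator. Dividing top and bottom by n^4, every other term tends to 0, leaving 10/23.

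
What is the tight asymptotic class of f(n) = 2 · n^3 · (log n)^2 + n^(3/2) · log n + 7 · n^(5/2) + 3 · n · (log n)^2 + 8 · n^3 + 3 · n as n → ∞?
f(n) ∈ Θ(n^3 · (log n)^2)

Compare the terms by growth order. For large n, n^a · (log n)^b dominates n^a' · (log n)^b' iff a > a', or (a = a' and b > b'). Ranking the 6 terms shows the dominant one is 2 · n^3 · (log n)^2. Hence f(n) ∈ Θ(n^3 · (log n)^2).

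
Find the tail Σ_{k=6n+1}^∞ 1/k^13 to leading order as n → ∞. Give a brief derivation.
Σ_{k>6n} 1/k^13 ~ 1/(12 · (6n)^12)

Compare to the integral: ∫_{6n}^∞ x^(−13) dx = [−x^(−12)/12]_{6n}^∞ = 1/((13−1)·(6n)^12). Euler-Maclaurin then gives
  Σ_{k>6n} 1/k^13 = ∫_{6n}^∞ dx/x^13 − 1/(2·(6n)^13) + O(1/(6n)^14).
(Equivalently this is ζ(13) − Σ_{k≤6n} 1/k^13.)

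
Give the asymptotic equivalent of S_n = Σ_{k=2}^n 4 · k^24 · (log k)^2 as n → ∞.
S_n ~ 4 · n^25 · (log n)^2 / 25

By integral comparison, S_n = ∫_1^n 4 · x^24 · (log x)^2 dx + O(n^24 · (log n)^2). For the integral, the leading term of ∫_1^n x^24 (log x)^2 dx is n^25/25 · (log n)^2 (by repeated integration by parts; each step lowers the log-exponent and produces a relatively O(1/log n) correction). Hence S_n ~ 4 · n^25 · (log n)^2 / 25.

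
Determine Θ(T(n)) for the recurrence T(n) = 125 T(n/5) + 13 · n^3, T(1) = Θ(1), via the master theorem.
T(n) = Θ(n^3 log n)

log_5 125 = 3, and f(n) = 13 · n^3 = Θ(n^(log_5 125)). This is Case 2 of the master theorem: T(n) = Θ(f(n) · log n) = Θ(n^3 log n).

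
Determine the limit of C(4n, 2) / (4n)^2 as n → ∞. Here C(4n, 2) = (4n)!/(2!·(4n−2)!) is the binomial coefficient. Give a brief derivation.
lim = 1/2! = 1/2

With N = 4n → ∞: C(N, 2) / N^2 = [N(N−1)…(N−1)] / (2! · N^2) = (1/2!) · 1 · (1 − 1/(4n)). Each factor → 1 as N → ∞, so the limit is 1/2! = 1/2.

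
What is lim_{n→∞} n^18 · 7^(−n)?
lim = 0

Exponentials with base > 1 dominate every fixed polynomial: for any fixed c, n^c / 7^n → 0 as n → ∞ (e.g. by the ratio test, or by writing 7^n = e^(n ln 7) and noting e^(n ln 7) / n^c → ∞). Hence n^18 · 7^(−n) = n^18 / 7^n → 0.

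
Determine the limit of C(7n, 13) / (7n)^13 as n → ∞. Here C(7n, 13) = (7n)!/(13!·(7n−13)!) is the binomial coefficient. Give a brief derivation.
lim = 1/13! = 1/6227020800

With N = 7n → ∞: C(N, 13) / N^13 = [N(N−1)…(N−12)] / (13! · N^13) = (1/13!) · 1 · (1 − 1/(7n)) · … · (1 − 12/(7n)). Each factor → 1 as N → ∞, so the limit is 1/13! = 1/6227020800.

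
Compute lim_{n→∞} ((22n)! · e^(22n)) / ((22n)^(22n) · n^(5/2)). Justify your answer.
lim = 0

Stirling: (22n)! ~ sqrt(2π·22n) · (22n/e)^(22n). Hence
  (22n)! · e^(22n) / (22n)^(22n) ~ sqrt(2π·22n).
Dividing by n^(5/2): sqrt(2π·22n) / n^(5/2) = sqrt(2π·22) · n^((1−5)/2), so the expression behaves like sqrt(2π·22) · n^((1−5)/2) → 0.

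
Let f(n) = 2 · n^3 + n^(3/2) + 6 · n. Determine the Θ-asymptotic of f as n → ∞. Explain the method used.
f(n) ∈ Θ(n^3)

Compare the terms by growth order. For large n, n^a · (log n)^b dominates n^a' · (log n)^b' iff a > a', or (a = a' and b > b'). Ranking the 3 terms shows the dominant one is 2 · n^3. Hence f(n) ∈ Θ(n^3).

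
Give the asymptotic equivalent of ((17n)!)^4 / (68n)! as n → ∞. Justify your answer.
((17n)!)^4/(68n)! ~ ((2π·17n)^(3/2) / 2) · 4^(−4·17n)  →  0

Write N = 17n. Stirling: N! ~ sqrt(2π N)(N/e)^N and (4N)! ~ sqrt(2π·4N)·(4N/e)^(4N).
  (N!)^4/(4N)! ~ (2π N)^(4/2) (N/e)^(4N) / [sqrt(2π·4N) (4N/e)^(4N)]
     = (2π N)^(4/2) / sqrt(2π·4N) · (N/(4N))^(4N)
     = (2π N)^((4−1)/2) / 2 · 4^(−4N).
Since 4^4 > 1, the factor 4^(−4N) decays exponentially, so the ratio → 0. Substituting N = 17n gives the stated form.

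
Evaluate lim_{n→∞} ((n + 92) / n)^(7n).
lim = e^644

Rewrite as (1 + 92/n)^(7n). By the standard limit (1 + x/n)^n → e^x, we have (1 + 92/n)^n → e^92, and raising to the 7th power gives e^644.
More precisely, ln[(1 + 92/n)^(7n)] = 7n · ln(1 + 92/n) = 7n · (92/n + O(1/n^2)) = 644 + O(1/n) → 644.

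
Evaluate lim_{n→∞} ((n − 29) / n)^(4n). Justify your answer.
lim = e^(−116)

Rewrite as (1 − 29/n)^(4n). By the standard limit (1 + x/n)^n → e^x, we have (1 − 29/n)^n → e^(−29), and raising to the 4th power gives e^(−116).
More precisely, ln[(1 − 29/n)^(4n)] = 4n · ln(1 − 29/n) = 4n · (-29/n + O(1/n^2)) = -116 + O(1/n) → -116.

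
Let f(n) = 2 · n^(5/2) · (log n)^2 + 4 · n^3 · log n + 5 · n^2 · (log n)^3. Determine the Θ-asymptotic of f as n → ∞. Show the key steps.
f(n) ∈ Θ(n^3 · log n)

Compare the terms by growth order. For large n, n^a · (log n)^b dominates n^a' · (log n)^b' iff a > a', or (a = a' and b > b'). Ranking the 3 terms shows the dominant one is 4 · n^3 · log n. Hence f(n) ∈ Θ(n^3 · log n).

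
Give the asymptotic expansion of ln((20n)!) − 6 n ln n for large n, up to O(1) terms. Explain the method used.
ln((20n)!) − 6 n ln n = 14 n ln n + 20(ln 20 − 1) n + (1/2) ln(2π·20n) + O(1/n)

Stirling: ln((20n)!) = 20n ln(20n) − 20n + (1/2) ln(2π·20n) + O(1/n).
Expand 20n ln(20n) = 20n (ln n + ln 20) = 20n ln n + 20n ln 20.
Subtract 6n ln n: leading term is (20 − 6) n ln n = 14 n ln n. The next term is 20n ln 20 − 20n = 20(ln 20 − 1) n. Then the (1/2) ln(2π·20n) correction.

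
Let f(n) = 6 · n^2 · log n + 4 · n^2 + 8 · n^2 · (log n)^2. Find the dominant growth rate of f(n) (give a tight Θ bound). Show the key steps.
f(n) ∈ Θ(n^2 · (log n)^2)

Compare the terms by growth order. For large n, n^a · (log n)^b dominates n^a' · (log n)^b' iff a > a', or (a = a' and b > b'). Ranking the 3 terms shows the dominant one is 8 · n^2 · (log n)^2. Hence f(n) ∈ Θ(n^2 · (log n)^2).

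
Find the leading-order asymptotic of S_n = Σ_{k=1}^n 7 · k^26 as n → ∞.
S_n ~ 7 · n^27 / 27

By integral comparison (Euler-Maclaurin), Σ_{k=1}^n 7 · k^26 = 7 · ∫_0^n x^26 dx + O(n^26) = 7 · n^27/27 + O(n^26). (Equivalently, Faulhaber's formula gives the same leading term.)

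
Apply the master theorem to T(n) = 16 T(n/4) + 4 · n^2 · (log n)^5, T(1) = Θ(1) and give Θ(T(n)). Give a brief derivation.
T(n) = Θ(n^2 · (log n)^6)

Here log_4 16 = 2 and f(n) = 4 · n^2 · (log n)^5 = Θ(n^(log_4 16) · (log n)^5). This is the extended Case 2 of the master theorem (f matches the critical exponent up to log factors), giving T(n) = Θ(n^(log_4 16) · (log n)^(5+1)) = Θ(n^2 · (log n)^6).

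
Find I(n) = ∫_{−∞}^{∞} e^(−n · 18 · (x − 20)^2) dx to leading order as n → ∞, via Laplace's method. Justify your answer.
I(n) = sqrt(π/(18n))

Here φ(x) = 18 · (x − 20)^2 has its unique minimum at x* = 20 with φ(x*) = 0 and φ''(x*) = 36. Laplace's method gives
  I(n) ~ e^(−n φ(x*)) · sqrt(2π / (n · φ''(x*))) = sqrt(2π / (36n)) = sqrt(π/(18n)).
This is exact: substituting u = (x − 20)·sqrt(18n) gives I(n) = (1/sqrt(18n)) ∫_{−∞}^{∞} e^(−u^2) du = sqrt(π/(18n)).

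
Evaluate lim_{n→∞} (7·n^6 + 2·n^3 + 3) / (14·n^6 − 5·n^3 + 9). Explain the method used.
lim = 7/14 = 1/2

For large n the leading n^6 terms dominate both numerator and denominator. Dividing top and bottom by n^6, every other term tends to 0, leaving 7/14 = 1/2.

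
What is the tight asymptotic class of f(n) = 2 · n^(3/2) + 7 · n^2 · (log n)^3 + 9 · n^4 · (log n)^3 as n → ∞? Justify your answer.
f(n) ∈ Θ(n^4 · (log n)^3)

Compare the terms by growth order. For large n, n^a · (log n)^b dominates n^a' · (log n)^b' iff a > a', or (a = a' and b > b'). Ranking the 3 terms shows the dominant one is 9 · n^4 · (log n)^3. Hence f(n) ∈ Θ(n^4 · (log n)^3).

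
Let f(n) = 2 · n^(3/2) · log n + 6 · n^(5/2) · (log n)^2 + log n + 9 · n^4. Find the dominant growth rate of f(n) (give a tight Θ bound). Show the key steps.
f(n) ∈ Θ(n^4)

Compare the terms by growth order. For large n, n^a · (log n)^b dominates n^a' · (log n)^b' iff a > a', or (a = a' and b > b'). Ranking the 4 terms shows the dominant one is 9 · n^4. Hence f(n) ∈ Θ(n^4).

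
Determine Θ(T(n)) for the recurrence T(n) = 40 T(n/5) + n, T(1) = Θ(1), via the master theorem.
T(n) = Θ(n^(log_5 40))

Master theorem: compare f(n) = n to n^(log_5 40) where log_5 40 ≈ 2.292. Since 1 < log_5 40, we have f(n) = O(n^(log_5 40 − ε)) for some ε > 0 — Case 1. Hence T(n) = Θ(n^(log_5 40)).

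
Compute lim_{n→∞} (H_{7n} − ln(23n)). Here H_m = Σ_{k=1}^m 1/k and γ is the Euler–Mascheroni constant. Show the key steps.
lim = ln(7/23) + γ

By Euler-Maclaurin, H_m = ln m + γ + O(1/m). So
  H_{7n} − ln(23n) = ln(7n) + γ − ln(23n) + O(1/n)
                       = ln(7/23) + γ + O(1/n).
Hence the limit is ln(7/23) + γ.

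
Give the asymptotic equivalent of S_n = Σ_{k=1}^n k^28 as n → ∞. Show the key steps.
S_n ~ n^29 / 29

By integral comparison (Euler-Maclaurin), Σ_{k=1}^n k^28 = ∫_0^n x^28 dx + O(n^28) = n^29/29 + O(n^28). (Equivalently, Faulhaber's formula gives the same leading term.)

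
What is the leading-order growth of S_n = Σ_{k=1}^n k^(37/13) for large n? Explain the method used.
S_n ~ (13/50) · n^(50/13)

Integral comparison: Σ_{k=1}^n k^(37/13) = ∫_0^n x^(37/13) dx + O(n^(37/13)). The integral is n^(1 + 37/13) / (1 + 37/13) = n^((37+13)/13) / ((37+13)/13) = (13/50) · n^(50/13).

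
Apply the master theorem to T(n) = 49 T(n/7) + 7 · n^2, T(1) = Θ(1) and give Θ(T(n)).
T(n) = Θ(n^2 log n)

log_7 49 = 2, and f(n) = 7 · n^2 = Θ(n^(log_7 49)). This is Case 2 of the master theorem: T(n) = Θ(f(n) · log n) = Θ(n^2 log n).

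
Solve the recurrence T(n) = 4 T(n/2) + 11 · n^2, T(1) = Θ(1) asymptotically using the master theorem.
T(n) = Θ(n^2 log n)

log_2 4 = 2, and f(n) = 11 · n^2 = Θ(n^(log_2 4)). This is Case 2 of the master theorem: T(n) = Θ(f(n) · log n) = Θ(n^2 log n).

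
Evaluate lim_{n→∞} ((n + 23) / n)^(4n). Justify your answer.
lim = e^92

Rewrite as (1 + 23/n)^(4n). By the standard limit (1 + x/n)^n → e^x, we have (1 + 23/n)^n → e^23, and raising to the 4th power gives e^92.
More precisely, ln[(1 + 23/n)^(4n)] = 4n · ln(1 + 23/n) = 4n · (23/n + O(1/n^2)) = 92 + O(1/n) → 92.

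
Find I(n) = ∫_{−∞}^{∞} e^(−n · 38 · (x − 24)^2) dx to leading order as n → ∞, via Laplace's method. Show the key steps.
I(n) = sqrt(π/(38n))

Here φ(x) = 38 · (x − 24)^2 has its unique minimum at x* = 24 with φ(x*) = 0 and φ''(x*) = 76. Laplace's method gives
  I(n) ~ e^(−n φ(x*)) · sqrt(2π / (n · φ''(x*))) = sqrt(2π / (76n)) = sqrt(π/(38n)).
This is exact: substituting u = (x − 24)·sqrt(38n) gives I(n) = (1/sqrt(38n)) ∫_{−∞}^{∞} e^(−u^2) du = sqrt(π/(38n)).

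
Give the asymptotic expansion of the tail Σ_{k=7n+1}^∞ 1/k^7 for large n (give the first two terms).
Σ_{k>7n} 1/k^7 = 1/(6 · (7n)^6) − 1/(2 · (7n)^7) + O(1/(7n)^8)

Compare to the integral: ∫_{7n}^∞ x^(−7) dx = [−x^(−6)/6]_{7n}^∞ = 1/((7−1)·(7n)^6). The Euler-Maclaurin correction adds −f(7n)/2 = −1/(2·(7n)^7). Euler-Maclaurin then gives
  Σ_{k>7n} 1/k^7 = ∫_{7n}^∞ dx/x^7 − 1/(2·(7n)^7) + O(1/(7n)^8).
(Equivalently this is ζ(7) − Σ_{k≤7n} 1/k^7.)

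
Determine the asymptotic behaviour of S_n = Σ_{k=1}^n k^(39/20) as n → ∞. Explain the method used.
S_n ~ (20/59) · n^(59/20)

Integral comparison: Σ_{k=1}^n k^(39/20) = ∫_0^n x^(39/20) dx + O(n^(39/20)). The integral is n^(1 + 39/20) / (1 + 39/20) = n^((39+20)/20) / ((39+20)/20) = (20/59) · n^(59/20).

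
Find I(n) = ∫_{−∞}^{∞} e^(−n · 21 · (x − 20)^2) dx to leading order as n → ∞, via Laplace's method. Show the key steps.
I(n) = sqrt(π/(21n))

Here φ(x) = 21 · (x − 20)^2 has its unique minimum at x* = 20 with φ(x*) = 0 and φ''(x*) = 42. Laplace's method gives
  I(n) ~ e^(−n φ(x*)) · sqrt(2π / (n · φ''(x*))) = sqrt(2π / (42n)) = sqrt(π/(21n)).
This is exact: substituting u = (x − 20)·sqrt(21n) gives I(n) = (1/sqrt(21n)) ∫_{−∞}^{∞} e^(−u^2) du = sqrt(π/(21n)).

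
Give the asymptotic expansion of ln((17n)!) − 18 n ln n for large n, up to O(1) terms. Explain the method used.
ln((17n)!) − 18 n ln n = −n ln n + 17(ln 17 − 1) n + (1/2) ln(2π·17n) + O(1/n)

Stirling: ln((17n)!) = 17n ln(17n) − 17n + (1/2) ln(2π·17n) + O(1/n).
Expand 17n ln(17n) = 17n (ln n + ln 17) = 17n ln n + 17n ln 17.
Subtract 18n ln n: leading term is (17 − 18) n ln n = −n ln n. The next term is 17n ln 17 − 17n = 17(ln 17 − 1) n. Then the (1/2) ln(2π·17n) correction.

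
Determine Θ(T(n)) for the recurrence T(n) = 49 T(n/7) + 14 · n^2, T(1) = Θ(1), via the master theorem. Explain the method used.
T(n) = Θ(n^2 log n)

log_7 49 = 2, and f(n) = 14 · n^2 = Θ(n^(log_7 49)). This is Case 2 of the master theorem: T(n) = Θ(f(n) · log n) = Θ(n^2 log n).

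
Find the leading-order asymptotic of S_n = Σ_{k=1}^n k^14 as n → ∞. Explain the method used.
S_n ~ n^15 / 15

By integral comparison (Euler-Maclaurin), Σ_{k=1}^n k^14 = ∫_0^n x^14 dx + O(n^14) = n^15/15 + O(n^14). (Equivalently, Faulhaber's formula gives the same leading term.)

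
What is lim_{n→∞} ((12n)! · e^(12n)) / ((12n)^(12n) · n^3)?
lim = 0

Stirling: (12n)! ~ sqrt(2π·12n) · (12n/e)^(12n). Hence
  (12n)! · e^(12n) / (12n)^(12n) ~ sqrt(2π·12n).
Dividing by n^3: sqrt(2π·12n) / n^3 = sqrt(2π·12) · n^((1−6)/2), so the expression behaves like sqrt(2π·12) · n^((1−6)/2) → 0.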